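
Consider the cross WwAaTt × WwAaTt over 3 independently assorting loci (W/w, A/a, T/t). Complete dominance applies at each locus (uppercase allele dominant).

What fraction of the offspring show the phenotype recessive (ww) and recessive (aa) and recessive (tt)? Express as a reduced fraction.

WwAaTt gametes: WAT×1, WAt×1, WaT×1, Wat×1, wAT×1, wAt×1, waT×1, wat×1
WwAaTt gametes: WAT×1, WAt×1, WaT×1, Wat×1, wAT×1, wAt×1, waT×1, wat×1
WwAaTt×WwAaTt grid (8·8=64): WWAATT=1 WWAATt=2 WWAAtt=1 WWAaTT=2 WWAaTt=4 WWAatt=2 WWaaTT=1 WWaaTt=2 WWaatt=1 WwAATT=2 WwAATt=4 WwAAtt=2 WwAaTT=4 WwAaTt=8 WwAatt=4 WwaaTT=2 WwaaTt=4 Wwaatt=2 wwAATT=1 wwAATt=2 wwAAtt=1 wwAaTT=2 wwAaTt=4 wwAatt=2 wwaaTT=1 wwaaTt=2 wwaatt=1
ww aa tt hits 1/64; gcd=1; 1÷1/64÷1 = 1/64

P(ww aa tt) = 1/64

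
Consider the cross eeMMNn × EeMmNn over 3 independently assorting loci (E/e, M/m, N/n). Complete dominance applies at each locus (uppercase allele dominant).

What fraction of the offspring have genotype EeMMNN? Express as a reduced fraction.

P(EeMMNN) = 1/16

eeMMNn gametes: eMN×4, eMn×4
EeMmNn gametes: EMN×1, EMn×1, EmN×1, Emn×1, eMN×1, eMn×1, emN×1, emn×1
eeMMNn×EeMmNn grid (8·8=64): EeMMNN=4 EeMMNn=8 EeMMnn=4 EeMmNN=4 EeMmNn=8 EeMmnn=4 eeMMNN=4 eeMMNn=8 eeMMnn=4 eeMmNN=4 eeMmNn=8 eeMmnn=4
EeMMNN hits 4/64; gcd=4; 4÷4/64÷4 = 1/16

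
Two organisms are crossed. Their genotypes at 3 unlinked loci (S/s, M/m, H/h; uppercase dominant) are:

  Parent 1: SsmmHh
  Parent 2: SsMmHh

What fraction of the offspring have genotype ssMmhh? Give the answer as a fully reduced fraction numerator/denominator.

P(ssMmhh) = 1/32

SsmmHh gametes: SmH×2, Smh×2, smH×2, smh×2
SsMmHh gametes: SMH×1, SMh×1, SmH×1, Smh×1, sMH×1, sMh×1, smH×1, smh×1
SsmmHh×SsMmHh grid (8·8=64): SSMmHH=2 SSMmHh=4 SSMmhh=2 SSmmHH=2 SSmmHh=4 SSmmhh=2 SsMmHH=4 SsMmHh=8 SsMmhh=4 SsmmHH=4 SsmmHh=8 Ssmmhh=4 ssMmHH=2 ssMmHh=4 ssMmhh=2 ssmmHH=2 ssmmHh=4 ssmmhh=2
ssMmhh hits 2/64; gcd=2; 2÷2/64÷2 = 1/32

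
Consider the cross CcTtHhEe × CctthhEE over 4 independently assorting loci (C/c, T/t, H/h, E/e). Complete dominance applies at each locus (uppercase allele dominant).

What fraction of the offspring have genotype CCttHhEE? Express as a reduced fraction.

CcTtHhEe gametes: CTHE×1, CTHe×1, CThE×1, CThe×1, CtHE×1, CtHe×1, CthE×1, Cthe×1, cTHE×1, cTHe×1, cThE×1, cThe×1, ctHE×1, ctHe×1, cthE×1, cthe×1
CctthhEE gametes: CthE×8, cthE×8
CcTtHhEe×CctthhEE grid (16·16=256): CCTtHhEE=8 CCTtHhEe=8 CCTthhEE=8 CCTthhEe=8 CCttHhEE=8 CCttHhEe=8 CCtthhEE=8 CCtthhEe=8 CcTtHhEE=16 CcTtHhEe=16 CcTthhEE=16 CcTthhEe=16 CcttHhEE=16 CcttHhEe=16 CctthhEE=16 CctthhEe=16 ccTtHhEE=8 ccTtHhEe=8 ccTthhEE=8 ccTthhEe=8 ccttHhEE=8 ccttHhEe=8 cctthhEE=8 cctthhEe=8
CCttHhEE hits 8/256; gcd=8; 8÷8/256÷8 = 1/32

P(CCttHhEE) = 1/32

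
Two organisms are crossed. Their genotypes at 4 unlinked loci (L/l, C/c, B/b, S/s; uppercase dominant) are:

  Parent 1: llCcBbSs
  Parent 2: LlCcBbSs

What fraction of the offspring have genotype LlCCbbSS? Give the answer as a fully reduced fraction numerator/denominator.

llCcBbSs gametes: lCBS×2, lCBs×2, lCbS×2, lCbs×2, lcBS×2, lcBs×2, lcbS×2, lcbs×2
LlCcBbSs gametes: LCBS×1, LCBs×1, LCbS×1, LCbs×1, LcBS×1, LcBs×1, LcbS×1, Lcbs×1, lCBS×1, lCBs×1, lCbS×1, lCbs×1, lcBS×1, lcBs×1, lcbS×1, lcbs×1
llCcBbSs×LlCcBbSs grid (16·16=256): LlCCBBSS=2 LlCCBBSs=4 LlCCBBss=2 LlCCBbSS=4 LlCCBbSs=8 LlCCBbss=4 LlCCbbSS=2 LlCCbbSs=4 LlCCbbss=2 LlCcBBSS=4 LlCcBBSs=8 LlCcBBss=4 LlCcBbSS=8 LlCcBbSs=16 LlCcBbss=8 LlCcbbSS=4 LlCcbbSs=8 LlCcbbss=4 LlccBBSS=2 LlccBBSs=4 LlccBBss=2 LlccBbSS=4 LlccBbSs=8 LlccBbss=4 LlccbbSS=2 LlccbbSs=4 Llccbbss=2 llCCBBSS=2 llCCBBSs=4 llCCBBss=2 llCCBbSS=4 llCCBbSs=8 llCCBbss=4 llCCbbSS=2 llCCbbSs=4 llCCbbss=2 llCcBBSS=4 llCcBBSs=8 llCcBBss=4 llCcBbSS=8 llCcBbSs=16 llCcBbss=8 llCcbbSS=4 llCcbbSs=8 llCcbbss=4 llccBBSS=2 llccBBSs=4 llccBBss=2 llccBbSS=4 llccBbSs=8 llccBbss=4 llccbbSS=2 llccbbSs=4 llccbbss=2
LlCCbbSS hits 2/256; gcd=2; 2÷2/256÷2 = 1/128

P(LlCCbbSS) = 1/128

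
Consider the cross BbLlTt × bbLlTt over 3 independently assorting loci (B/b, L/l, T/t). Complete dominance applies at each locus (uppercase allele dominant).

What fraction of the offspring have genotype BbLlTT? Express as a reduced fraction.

BbLlTt gametes: BLT×1, BLt×1, BlT×1, Blt×1, bLT×1, bLt×1, blT×1, blt×1
bbLlTt gametes: bLT×2, bLt×2, blT×2, blt×2
BbLlTt×bbLlTt grid (8·8=64): BbLLTT=2 BbLLTt=4 BbLLtt=2 BbLlTT=4 BbLlTt=8 BbLltt=4 BbllTT=2 BbllTt=4 Bblltt=2 bbLLTT=2 bbLLTt=4 bbLLtt=2 bbLlTT=4 bbLlTt=8 bbLltt=4 bbllTT=2 bbllTt=4 bblltt=2
BbLlTT hits 4/64; gcd=4; 4÷4/64÷4 = 1/16

P(BbLlTT) = 1/16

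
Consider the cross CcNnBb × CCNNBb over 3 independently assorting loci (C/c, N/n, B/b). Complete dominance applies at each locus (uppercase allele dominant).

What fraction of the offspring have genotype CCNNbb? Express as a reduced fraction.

P(CCNNbb) = 1/16

CcNnBb gametes: CNB×1, CNb×1, CnB×1, Cnb×1, cNB×1, cNb×1, cnB×1, cnb×1
CCNNBb gametes: CNB×4, CNb×4
CcNnBb×CCNNBb grid (8·8=64): CCNNBB=4 CCNNBb=8 CCNNbb=4 CCNnBB=4 CCNnBb=8 CCNnbb=4 CcNNBB=4 CcNNBb=8 CcNNbb=4 CcNnBB=4 CcNnBb=8 CcNnbb=4
CCNNbb hits 4/64; gcd=4; 4÷4/64÷4 = 1/16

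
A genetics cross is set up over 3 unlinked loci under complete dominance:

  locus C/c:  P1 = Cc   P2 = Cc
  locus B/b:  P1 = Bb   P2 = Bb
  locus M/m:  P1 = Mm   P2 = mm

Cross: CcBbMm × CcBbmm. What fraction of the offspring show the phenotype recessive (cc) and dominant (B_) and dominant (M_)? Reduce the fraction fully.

P(cc B_ M_) = 3/32

CcBbMm gametes: CBM×1, CBm×1, CbM×1, Cbm×1, cBM×1, cBm×1, cbM×1, cbm×1
CcBbmm gametes: CBm×2, Cbm×2, cBm×2, cbm×2
CcBbMm×CcBbmm grid (8·8=64): CCBBMm=2 CCBBmm=2 CCBbMm=4 CCBbmm=4 CCbbMm=2 CCbbmm=2 CcBBMm=4 CcBBmm=4 CcBbMm=8 CcBbmm=8 CcbbMm=4 Ccbbmm=4 ccBBMm=2 ccBBmm=2 ccBbMm=4 ccBbmm=4 ccbbMm=2 ccbbmm=2
cc B_ M_ hits 6/64; gcd=2; 6÷2/64÷2 = 3/32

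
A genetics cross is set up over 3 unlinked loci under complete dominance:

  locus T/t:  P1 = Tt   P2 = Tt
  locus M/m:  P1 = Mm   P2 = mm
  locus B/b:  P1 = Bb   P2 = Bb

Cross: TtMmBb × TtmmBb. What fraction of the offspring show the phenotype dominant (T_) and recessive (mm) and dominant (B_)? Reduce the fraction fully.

TtMmBb gametes: TMB×1, TMb×1, TmB×1, Tmb×1, tMB×1, tMb×1, tmB×1, tmb×1
TtmmBb gametes: TmB×2, Tmb×2, tmB×2, tmb×2
TtMmBb×TtmmBb grid (8·8=64): TTMmBB=2 TTMmBb=4 TTMmbb=2 TTmmBB=2 TTmmBb=4 TTmmbb=2 TtMmBB=4 TtMmBb=8 TtMmbb=4 TtmmBB=4 TtmmBb=8 Ttmmbb=4 ttMmBB=2 ttMmBb=4 ttMmbb=2 ttmmBB=2 ttmmBb=4 ttmmbb=2
T_ mm B_ hits 18/64; gcd=2; 18÷2/64÷2 = 9/32

P(T_ mm B_) = 9/32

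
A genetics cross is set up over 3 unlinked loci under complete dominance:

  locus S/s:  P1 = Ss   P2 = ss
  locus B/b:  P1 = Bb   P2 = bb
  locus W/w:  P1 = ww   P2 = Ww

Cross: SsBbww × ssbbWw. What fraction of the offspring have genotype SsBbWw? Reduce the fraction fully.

P(SsBbWw) = 1/8

SsBbww gametes: SBw×2, Sbw×2, sBw×2, sbw×2
ssbbWw gametes: sbW×4, sbw×4
SsBbww×ssbbWw grid (8·8=64): SsBbWw=8 SsBbww=8 SsbbWw=8 Ssbbww=8 ssBbWw=8 ssBbww=8 ssbbWw=8 ssbbww=8
SsBbWw hits 8/64; gcd=8; 8÷8/64÷8 = 1/8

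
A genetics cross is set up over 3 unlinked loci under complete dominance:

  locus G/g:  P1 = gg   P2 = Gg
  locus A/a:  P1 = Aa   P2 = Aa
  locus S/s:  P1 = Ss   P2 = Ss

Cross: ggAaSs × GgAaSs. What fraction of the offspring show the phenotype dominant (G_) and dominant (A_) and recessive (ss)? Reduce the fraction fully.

P(G_ A_ ss) = 3/32

ggAaSs gametes: gAS×2, gAs×2, gaS×2, gas×2
GgAaSs gametes: GAS×1, GAs×1, GaS×1, Gas×1, gAS×1, gAs×1, gaS×1, gas×1
ggAaSs×GgAaSs grid (8·8=64): GgAASS=2 GgAASs=4 GgAAss=2 GgAaSS=4 GgAaSs=8 GgAass=4 GgaaSS=2 GgaaSs=4 Ggaass=2 ggAASS=2 ggAASs=4 ggAAss=2 ggAaSS=4 ggAaSs=8 ggAass=4 ggaaSS=2 ggaaSs=4 ggaass=2
G_ A_ ss hits 6/64; gcd=2; 6÷2/64÷2 = 3/32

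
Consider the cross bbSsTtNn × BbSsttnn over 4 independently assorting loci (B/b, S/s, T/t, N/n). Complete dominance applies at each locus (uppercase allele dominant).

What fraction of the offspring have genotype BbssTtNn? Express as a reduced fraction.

P(BbssTtNn) = 1/32

bbSsTtNn gametes: bSTN×2, bSTn×2, bStN×2, bStn×2, bsTN×2, bsTn×2, bstN×2, bstn×2
BbSsttnn gametes: BStn×4, Bstn×4, bStn×4, bstn×4
bbSsTtNn×BbSsttnn grid (16·16=256): BbSSTtNn=8 BbSSTtnn=8 BbSSttNn=8 BbSSttnn=8 BbSsTtNn=16 BbSsTtnn=16 BbSsttNn=16 BbSsttnn=16 BbssTtNn=8 BbssTtnn=8 BbssttNn=8 Bbssttnn=8 bbSSTtNn=8 bbSSTtnn=8 bbSSttNn=8 bbSSttnn=8 bbSsTtNn=16 bbSsTtnn=16 bbSsttNn=16 bbSsttnn=16 bbssTtNn=8 bbssTtnn=8 bbssttNn=8 bbssttnn=8
BbssTtNn hits 8/256; gcd=8; 8÷8/256÷8 = 1/32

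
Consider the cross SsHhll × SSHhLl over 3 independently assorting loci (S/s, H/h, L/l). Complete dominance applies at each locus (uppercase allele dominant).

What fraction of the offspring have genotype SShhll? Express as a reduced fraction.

P(SShhll) = 1/16

SsHhll gametes: SHl×2, Shl×2, sHl×2, shl×2
SSHhLl gametes: SHL×2, SHl×2, ShL×2, Shl×2
SsHhll×SSHhLl grid (8·8=64): SSHHLl=4 SSHHll=4 SSHhLl=8 SSHhll=8 SShhLl=4 SShhll=4 SsHHLl=4 SsHHll=4 SsHhLl=8 SsHhll=8 SshhLl=4 Sshhll=4
SShhll hits 4/64; gcd=4; 4÷4/64÷4 = 1/16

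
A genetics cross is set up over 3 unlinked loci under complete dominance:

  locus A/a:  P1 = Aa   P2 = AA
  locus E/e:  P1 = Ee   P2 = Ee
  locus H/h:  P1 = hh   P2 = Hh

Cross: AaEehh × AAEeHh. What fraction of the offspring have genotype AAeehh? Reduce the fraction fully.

P(AAeehh) = 1/16

AaEehh gametes: AEh×2, Aeh×2, aEh×2, aeh×2
AAEeHh gametes: AEH×2, AEh×2, AeH×2, Aeh×2
AaEehh×AAEeHh grid (8·8=64): AAEEHh=4 AAEEhh=4 AAEeHh=8 AAEehh=8 AAeeHh=4 AAeehh=4 AaEEHh=4 AaEEhh=4 AaEeHh=8 AaEehh=8 AaeeHh=4 Aaeehh=4
AAeehh hits 4/64; gcd=4; 4÷4/64÷4 = 1/16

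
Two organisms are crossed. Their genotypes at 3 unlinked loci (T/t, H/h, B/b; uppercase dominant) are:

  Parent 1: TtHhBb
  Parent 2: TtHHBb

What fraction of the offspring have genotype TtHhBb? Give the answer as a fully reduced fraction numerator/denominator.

P(TtHhBb) = 1/8

TtHhBb gametes: THB×1, THb×1, ThB×1, Thb×1, tHB×1, tHb×1, thB×1, thb×1
TtHHBb gametes: THB×2, THb×2, tHB×2, tHb×2
TtHhBb×TtHHBb grid (8·8=64): TTHHBB=2 TTHHBb=4 TTHHbb=2 TTHhBB=2 TTHhBb=4 TTHhbb=2 TtHHBB=4 TtHHBb=8 TtHHbb=4 TtHhBB=4 TtHhBb=8 TtHhbb=4 ttHHBB=2 ttHHBb=4 ttHHbb=2 ttHhBB=2 ttHhBb=4 ttHhbb=2
TtHhBb hits 8/64; gcd=8; 8÷8/64÷8 = 1/8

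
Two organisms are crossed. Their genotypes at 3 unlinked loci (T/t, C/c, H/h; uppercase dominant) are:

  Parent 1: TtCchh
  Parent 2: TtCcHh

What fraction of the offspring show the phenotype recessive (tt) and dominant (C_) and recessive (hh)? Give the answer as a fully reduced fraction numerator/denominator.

P(tt C_ hh) = 3/32

TtCchh gametes: TCh×2, Tch×2, tCh×2, tch×2
TtCcHh gametes: TCH×1, TCh×1, TcH×1, Tch×1, tCH×1, tCh×1, tcH×1, tch×1
TtCchh×TtCcHh grid (8·8=64): TTCCHh=2 TTCChh=2 TTCcHh=4 TTCchh=4 TTccHh=2 TTcchh=2 TtCCHh=4 TtCChh=4 TtCcHh=8 TtCchh=8 TtccHh=4 Ttcchh=4 ttCCHh=2 ttCChh=2 ttCcHh=4 ttCchh=4 ttccHh=2 ttcchh=2
tt C_ hh hits 6/64; gcd=2; 6÷2/64÷2 = 3/32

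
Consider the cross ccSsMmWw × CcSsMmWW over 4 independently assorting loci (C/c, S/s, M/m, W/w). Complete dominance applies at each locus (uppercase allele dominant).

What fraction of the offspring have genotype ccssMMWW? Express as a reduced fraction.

P(ccssMMWW) = 1/64

ccSsMmWw gametes: cSMW×2, cSMw×2, cSmW×2, cSmw×2, csMW×2, csMw×2, csmW×2, csmw×2
CcSsMmWW gametes: CSMW×2, CSmW×2, CsMW×2, CsmW×2, cSMW×2, cSmW×2, csMW×2, csmW×2
ccSsMmWw×CcSsMmWW grid (16·16=256): CcSSMMWW=4 CcSSMMWw=4 CcSSMmWW=8 CcSSMmWw=8 CcSSmmWW=4 CcSSmmWw=4 CcSsMMWW=8 CcSsMMWw=8 CcSsMmWW=16 CcSsMmWw=16 CcSsmmWW=8 CcSsmmWw=8 CcssMMWW=4 CcssMMWw=4 CcssMmWW=8 CcssMmWw=8 CcssmmWW=4 CcssmmWw=4 ccSSMMWW=4 ccSSMMWw=4 ccSSMmWW=8 ccSSMmWw=8 ccSSmmWW=4 ccSSmmWw=4 ccSsMMWW=8 ccSsMMWw=8 ccSsMmWW=16 ccSsMmWw=16 ccSsmmWW=8 ccSsmmWw=8 ccssMMWW=4 ccssMMWw=4 ccssMmWW=8 ccssMmWw=8 ccssmmWW=4 ccssmmWw=4
ccssMMWW hits 4/256; gcd=4; 4÷4/256÷4 = 1/64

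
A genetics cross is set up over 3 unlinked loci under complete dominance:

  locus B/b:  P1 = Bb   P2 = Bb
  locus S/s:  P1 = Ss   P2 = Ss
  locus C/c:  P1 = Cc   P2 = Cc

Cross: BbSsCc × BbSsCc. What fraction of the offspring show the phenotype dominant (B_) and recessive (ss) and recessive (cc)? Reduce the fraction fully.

P(B_ ss cc) = 3/64

BbSsCc gametes: BSC×1, BSc×1, BsC×1, Bsc×1, bSC×1, bSc×1, bsC×1, bsc×1
BbSsCc gametes: BSC×1, BSc×1, BsC×1, Bsc×1, bSC×1, bSc×1, bsC×1, bsc×1
BbSsCc×BbSsCc grid (8·8=64): BBSSCC=1 BBSSCc=2 BBSScc=1 BBSsCC=2 BBSsCc=4 BBSscc=2 BBssCC=1 BBssCc=2 BBsscc=1 BbSSCC=2 BbSSCc=4 BbSScc=2 BbSsCC=4 BbSsCc=8 BbSscc=4 BbssCC=2 BbssCc=4 Bbsscc=2 bbSSCC=1 bbSSCc=2 bbSScc=1 bbSsCC=2 bbSsCc=4 bbSscc=2 bbssCC=1 bbssCc=2 bbsscc=1
B_ ss cc hits 3/64; gcd=1; 3÷1/64÷1 = 3/64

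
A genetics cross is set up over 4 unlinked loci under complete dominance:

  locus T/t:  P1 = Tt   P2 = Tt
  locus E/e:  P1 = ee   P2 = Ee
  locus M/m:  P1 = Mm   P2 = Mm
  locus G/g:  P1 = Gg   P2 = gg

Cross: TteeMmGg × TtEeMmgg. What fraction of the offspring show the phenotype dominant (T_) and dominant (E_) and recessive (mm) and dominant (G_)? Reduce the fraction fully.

P(T_ E_ mm G_) = 3/64

TteeMmGg gametes: TeMG×2, TeMg×2, TemG×2, Temg×2, teMG×2, teMg×2, temG×2, temg×2
TtEeMmgg gametes: TEMg×2, TEmg×2, TeMg×2, Temg×2, tEMg×2, tEmg×2, teMg×2, temg×2
TteeMmGg×TtEeMmgg grid (16·16=256): TTEeMMGg=4 TTEeMMgg=4 TTEeMmGg=8 TTEeMmgg=8 TTEemmGg=4 TTEemmgg=4 TTeeMMGg=4 TTeeMMgg=4 TTeeMmGg=8 TTeeMmgg=8 TTeemmGg=4 TTeemmgg=4 TtEeMMGg=8 TtEeMMgg=8 TtEeMmGg=16 TtEeMmgg=16 TtEemmGg=8 TtEemmgg=8 TteeMMGg=8 TteeMMgg=8 TteeMmGg=16 TteeMmgg=16 TteemmGg=8 Tteemmgg=8 ttEeMMGg=4 ttEeMMgg=4 ttEeMmGg=8 ttEeMmgg=8 ttEemmGg=4 ttEemmgg=4 tteeMMGg=4 tteeMMgg=4 tteeMmGg=8 tteeMmgg=8 tteemmGg=4 tteemmgg=4
T_ E_ mm G_ hits 12/256; gcd=4; 12÷4/256÷4 = 3/64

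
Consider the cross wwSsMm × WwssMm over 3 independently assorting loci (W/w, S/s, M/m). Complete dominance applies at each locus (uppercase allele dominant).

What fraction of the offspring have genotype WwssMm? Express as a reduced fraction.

P(WwssMm) = 1/8

wwSsMm gametes: wSM×2, wSm×2, wsM×2, wsm×2
WwssMm gametes: WsM×2, Wsm×2, wsM×2, wsm×2
wwSsMm×WwssMm grid (8·8=64): WwSsMM=4 WwSsMm=8 WwSsmm=4 WwssMM=4 WwssMm=8 Wwssmm=4 wwSsMM=4 wwSsMm=8 wwSsmm=4 wwssMM=4 wwssMm=8 wwssmm=4
WwssMm hits 8/64; gcd=8; 8÷8/64÷8 = 1/8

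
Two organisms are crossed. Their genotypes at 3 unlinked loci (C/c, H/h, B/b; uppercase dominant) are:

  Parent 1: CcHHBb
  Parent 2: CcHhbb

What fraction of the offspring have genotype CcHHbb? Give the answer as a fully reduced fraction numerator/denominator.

CcHHBb gametes: CHB×2, CHb×2, cHB×2, cHb×2
CcHhbb gametes: CHb×2, Chb×2, cHb×2, chb×2
CcHHBb×CcHhbb grid (8·8=64): CCHHBb=4 CCHHbb=4 CCHhBb=4 CCHhbb=4 CcHHBb=8 CcHHbb=8 CcHhBb=8 CcHhbb=8 ccHHBb=4 ccHHbb=4 ccHhBb=4 ccHhbb=4
CcHHbb hits 8/64; gcd=8; 8÷8/64÷8 = 1/8

P(CcHHbb) = 1/8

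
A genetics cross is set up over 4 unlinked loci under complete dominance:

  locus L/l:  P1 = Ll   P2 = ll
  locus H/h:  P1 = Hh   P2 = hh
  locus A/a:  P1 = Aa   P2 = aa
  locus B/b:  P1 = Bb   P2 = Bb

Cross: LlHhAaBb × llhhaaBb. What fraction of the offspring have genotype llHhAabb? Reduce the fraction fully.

P(llHhAabb) = 1/32

LlHhAaBb gametes: LHAB×1, LHAb×1, LHaB×1, LHab×1, LhAB×1, LhAb×1, LhaB×1, Lhab×1, lHAB×1, lHAb×1, lHaB×1, lHab×1, lhAB×1, lhAb×1, lhaB×1, lhab×1
llhhaaBb gametes: lhaB×8, lhab×8
LlHhAaBb×llhhaaBb grid (16·16=256): LlHhAaBB=8 LlHhAaBb=16 LlHhAabb=8 LlHhaaBB=8 LlHhaaBb=16 LlHhaabb=8 LlhhAaBB=8 LlhhAaBb=16 LlhhAabb=8 LlhhaaBB=8 LlhhaaBb=16 Llhhaabb=8 llHhAaBB=8 llHhAaBb=16 llHhAabb=8 llHhaaBB=8 llHhaaBb=16 llHhaabb=8 llhhAaBB=8 llhhAaBb=16 llhhAabb=8 llhhaaBB=8 llhhaaBb=16 llhhaabb=8
llHhAabb hits 8/256; gcd=8; 8÷8/256÷8 = 1/32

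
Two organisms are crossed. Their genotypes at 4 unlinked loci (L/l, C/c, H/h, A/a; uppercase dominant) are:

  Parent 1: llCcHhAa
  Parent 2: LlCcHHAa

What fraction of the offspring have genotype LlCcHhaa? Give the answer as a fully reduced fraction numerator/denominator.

P(LlCcHhaa) = 1/32

llCcHhAa gametes: lCHA×2, lCHa×2, lChA×2, lCha×2, lcHA×2, lcHa×2, lchA×2, lcha×2
LlCcHHAa gametes: LCHA×2, LCHa×2, LcHA×2, LcHa×2, lCHA×2, lCHa×2, lcHA×2, lcHa×2
llCcHhAa×LlCcHHAa grid (16·16=256): LlCCHHAA=4 LlCCHHAa=8 LlCCHHaa=4 LlCCHhAA=4 LlCCHhAa=8 LlCCHhaa=4 LlCcHHAA=8 LlCcHHAa=16 LlCcHHaa=8 LlCcHhAA=8 LlCcHhAa=16 LlCcHhaa=8 LlccHHAA=4 LlccHHAa=8 LlccHHaa=4 LlccHhAA=4 LlccHhAa=8 LlccHhaa=4 llCCHHAA=4 llCCHHAa=8 llCCHHaa=4 llCCHhAA=4 llCCHhAa=8 llCCHhaa=4 llCcHHAA=8 llCcHHAa=16 llCcHHaa=8 llCcHhAA=8 llCcHhAa=16 llCcHhaa=8 llccHHAA=4 llccHHAa=8 llccHHaa=4 llccHhAA=4 llccHhAa=8 llccHhaa=4
LlCcHhaa hits 8/256; gcd=8; 8÷8/256÷8 = 1/32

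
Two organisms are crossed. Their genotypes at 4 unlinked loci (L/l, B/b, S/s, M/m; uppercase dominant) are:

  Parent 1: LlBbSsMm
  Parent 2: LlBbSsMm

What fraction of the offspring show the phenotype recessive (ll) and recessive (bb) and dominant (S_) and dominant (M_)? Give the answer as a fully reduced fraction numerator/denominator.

LlBbSsMm gametes: LBSM×1, LBSm×1, LBsM×1, LBsm×1, LbSM×1, LbSm×1, LbsM×1, Lbsm×1, lBSM×1, lBSm×1, lBsM×1, lBsm×1, lbSM×1, lbSm×1, lbsM×1, lbsm×1
LlBbSsMm gametes: LBSM×1, LBSm×1, LBsM×1, LBsm×1, LbSM×1, LbSm×1, LbsM×1, Lbsm×1, lBSM×1, lBSm×1, lBsM×1, lBsm×1, lbSM×1, lbSm×1, lbsM×1, lbsm×1
LlBbSsMm×LlBbSsMm grid (16·16=256): LLBBSSMM=1 LLBBSSMm=2 LLBBSSmm=1 LLBBSsMM=2 LLBBSsMm=4 LLBBSsmm=2 LLBBssMM=1 LLBBssMm=2 LLBBssmm=1 LLBbSSMM=2 LLBbSSMm=4 LLBbSSmm=2 LLBbSsMM=4 LLBbSsMm=8 LLBbSsmm=4 LLBbssMM=2 LLBbssMm=4 LLBbssmm=2 LLbbSSMM=1 LLbbSSMm=2 LLbbSSmm=1 LLbbSsMM=2 LLbbSsMm=4 LLbbSsmm=2 LLbbssMM=1 LLbbssMm=2 LLbbssmm=1 LlBBSSMM=2 LlBBSSMm=4 LlBBSSmm=2 LlBBSsMM=4 LlBBSsMm=8 LlBBSsmm=4 LlBBssMM=2 LlBBssMm=4 LlBBssmm=2 LlBbSSMM=4 LlBbSSMm=8 LlBbSSmm=4 LlBbSsMM=8 LlBbSsMm=16 LlBbSsmm=8 LlBbssMM=4 LlBbssMm=8 LlBbssmm=4 LlbbSSMM=2 LlbbSSMm=4 LlbbSSmm=2 LlbbSsMM=4 LlbbSsMm=8 LlbbSsmm=4 LlbbssMM=2 LlbbssMm=4 Llbbssmm=2 llBBSSMM=1 llBBSSMm=2 llBBSSmm=1 llBBSsMM=2 llBBSsMm=4 llBBSsmm=2 llBBssMM=1 llBBssMm=2 llBBssmm=1 llBbSSMM=2 llBbSSMm=4 llBbSSmm=2 llBbSsMM=4 llBbSsMm=8 llBbSsmm=4 llBbssMM=2 llBbssMm=4 llBbssmm=2 llbbSSMM=1 llbbSSMm=2 llbbSSmm=1 llbbSsMM=2 llbbSsMm=4 llbbSsmm=2 llbbssMM=1 llbbssMm=2 llbbssmm=1
ll bb S_ M_ hits 9/256; gcd=1; 9÷1/256÷1 = 9/256

P(ll bb S_ M_) = 9/256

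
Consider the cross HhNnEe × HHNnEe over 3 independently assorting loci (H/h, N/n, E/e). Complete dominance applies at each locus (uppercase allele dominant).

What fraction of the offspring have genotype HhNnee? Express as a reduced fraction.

HhNnEe gametes: HNE×1, HNe×1, HnE×1, Hne×1, hNE×1, hNe×1, hnE×1, hne×1
HHNnEe gametes: HNE×2, HNe×2, HnE×2, Hne×2
HhNnEe×HHNnEe grid (8·8=64): HHNNEE=2 HHNNEe=4 HHNNee=2 HHNnEE=4 HHNnEe=8 HHNnee=4 HHnnEE=2 HHnnEe=4 HHnnee=2 HhNNEE=2 HhNNEe=4 HhNNee=2 HhNnEE=4 HhNnEe=8 HhNnee=4 HhnnEE=2 HhnnEe=4 Hhnnee=2
HhNnee hits 4/64; gcd=4; 4÷4/64÷4 = 1/16

P(HhNnee) = 1/16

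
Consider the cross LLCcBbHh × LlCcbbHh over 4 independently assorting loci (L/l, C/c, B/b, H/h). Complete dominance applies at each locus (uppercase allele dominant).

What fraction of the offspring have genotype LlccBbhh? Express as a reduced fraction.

P(LlccBbhh) = 1/64

LLCcBbHh gametes: LCBH×2, LCBh×2, LCbH×2, LCbh×2, LcBH×2, LcBh×2, LcbH×2, Lcbh×2
LlCcbbHh gametes: LCbH×2, LCbh×2, LcbH×2, Lcbh×2, lCbH×2, lCbh×2, lcbH×2, lcbh×2
LLCcBbHh×LlCcbbHh grid (16·16=256): LLCCBbHH=4 LLCCBbHh=8 LLCCBbhh=4 LLCCbbHH=4 LLCCbbHh=8 LLCCbbhh=4 LLCcBbHH=8 LLCcBbHh=16 LLCcBbhh=8 LLCcbbHH=8 LLCcbbHh=16 LLCcbbhh=8 LLccBbHH=4 LLccBbHh=8 LLccBbhh=4 LLccbbHH=4 LLccbbHh=8 LLccbbhh=4 LlCCBbHH=4 LlCCBbHh=8 LlCCBbhh=4 LlCCbbHH=4 LlCCbbHh=8 LlCCbbhh=4 LlCcBbHH=8 LlCcBbHh=16 LlCcBbhh=8 LlCcbbHH=8 LlCcbbHh=16 LlCcbbhh=8 LlccBbHH=4 LlccBbHh=8 LlccBbhh=4 LlccbbHH=4 LlccbbHh=8 Llccbbhh=4
LlccBbhh hits 4/256; gcd=4; 4÷4/256÷4 = 1/64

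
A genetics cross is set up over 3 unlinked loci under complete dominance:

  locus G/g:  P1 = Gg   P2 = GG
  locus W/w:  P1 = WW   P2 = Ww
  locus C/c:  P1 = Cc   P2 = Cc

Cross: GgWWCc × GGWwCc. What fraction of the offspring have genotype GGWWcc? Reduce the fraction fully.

P(GGWWcc) = 1/16

GgWWCc gametes: GWC×2, GWc×2, gWC×2, gWc×2
GGWwCc gametes: GWC×2, GWc×2, GwC×2, Gwc×2
GgWWCc×GGWwCc grid (8·8=64): GGWWCC=4 GGWWCc=8 GGWWcc=4 GGWwCC=4 GGWwCc=8 GGWwcc=4 GgWWCC=4 GgWWCc=8 GgWWcc=4 GgWwCC=4 GgWwCc=8 GgWwcc=4
GGWWcc hits 4/64; gcd=4; 4÷4/64÷4 = 1/16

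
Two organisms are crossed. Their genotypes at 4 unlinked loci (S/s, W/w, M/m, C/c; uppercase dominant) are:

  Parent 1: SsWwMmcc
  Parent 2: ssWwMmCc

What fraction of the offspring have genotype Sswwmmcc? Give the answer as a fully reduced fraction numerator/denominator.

SsWwMmcc gametes: SWMc×2, SWmc×2, SwMc×2, Swmc×2, sWMc×2, sWmc×2, swMc×2, swmc×2
ssWwMmCc gametes: sWMC×2, sWMc×2, sWmC×2, sWmc×2, swMC×2, swMc×2, swmC×2, swmc×2
SsWwMmcc×ssWwMmCc grid (16·16=256): SsWWMMCc=4 SsWWMMcc=4 SsWWMmCc=8 SsWWMmcc=8 SsWWmmCc=4 SsWWmmcc=4 SsWwMMCc=8 SsWwMMcc=8 SsWwMmCc=16 SsWwMmcc=16 SsWwmmCc=8 SsWwmmcc=8 SswwMMCc=4 SswwMMcc=4 SswwMmCc=8 SswwMmcc=8 SswwmmCc=4 Sswwmmcc=4 ssWWMMCc=4 ssWWMMcc=4 ssWWMmCc=8 ssWWMmcc=8 ssWWmmCc=4 ssWWmmcc=4 ssWwMMCc=8 ssWwMMcc=8 ssWwMmCc=16 ssWwMmcc=16 ssWwmmCc=8 ssWwmmcc=8 sswwMMCc=4 sswwMMcc=4 sswwMmCc=8 sswwMmcc=8 sswwmmCc=4 sswwmmcc=4
Sswwmmcc hits 4/256; gcd=4; 4÷4/256÷4 = 1/64

P(Sswwmmcc) = 1/64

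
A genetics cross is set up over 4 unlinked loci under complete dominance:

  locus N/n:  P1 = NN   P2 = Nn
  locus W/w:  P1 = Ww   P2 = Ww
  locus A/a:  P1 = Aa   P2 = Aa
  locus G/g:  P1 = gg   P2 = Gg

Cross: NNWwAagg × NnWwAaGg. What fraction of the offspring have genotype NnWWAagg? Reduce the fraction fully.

NNWwAagg gametes: NWAg×4, NWag×4, NwAg×4, Nwag×4
NnWwAaGg gametes: NWAG×1, NWAg×1, NWaG×1, NWag×1, NwAG×1, NwAg×1, NwaG×1, Nwag×1, nWAG×1, nWAg×1, nWaG×1, nWag×1, nwAG×1, nwAg×1, nwaG×1, nwag×1
NNWwAagg×NnWwAaGg grid (16·16=256): NNWWAAGg=4 NNWWAAgg=4 NNWWAaGg=8 NNWWAagg=8 NNWWaaGg=4 NNWWaagg=4 NNWwAAGg=8 NNWwAAgg=8 NNWwAaGg=16 NNWwAagg=16 NNWwaaGg=8 NNWwaagg=8 NNwwAAGg=4 NNwwAAgg=4 NNwwAaGg=8 NNwwAagg=8 NNwwaaGg=4 NNwwaagg=4 NnWWAAGg=4 NnWWAAgg=4 NnWWAaGg=8 NnWWAagg=8 NnWWaaGg=4 NnWWaagg=4 NnWwAAGg=8 NnWwAAgg=8 NnWwAaGg=16 NnWwAagg=16 NnWwaaGg=8 NnWwaagg=8 NnwwAAGg=4 NnwwAAgg=4 NnwwAaGg=8 NnwwAagg=8 NnwwaaGg=4 Nnwwaagg=4
NnWWAagg hits 8/256; gcd=8; 8÷8/256÷8 = 1/32

P(NnWWAagg) = 1/32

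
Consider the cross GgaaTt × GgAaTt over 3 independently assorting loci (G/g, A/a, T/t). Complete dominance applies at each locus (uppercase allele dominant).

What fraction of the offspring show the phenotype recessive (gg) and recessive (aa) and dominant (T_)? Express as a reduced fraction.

GgaaTt gametes: GaT×2, Gat×2, gaT×2, gat×2
GgAaTt gametes: GAT×1, GAt×1, GaT×1, Gat×1, gAT×1, gAt×1, gaT×1, gat×1
GgaaTt×GgAaTt grid (8·8=64): GGAaTT=2 GGAaTt=4 GGAatt=2 GGaaTT=2 GGaaTt=4 GGaatt=2 GgAaTT=4 GgAaTt=8 GgAatt=4 GgaaTT=4 GgaaTt=8 Ggaatt=4 ggAaTT=2 ggAaTt=4 ggAatt=2 ggaaTT=2 ggaaTt=4 ggaatt=2
gg aa T_ hits 6/64; gcd=2; 6÷2/64÷2 = 3/32

P(gg aa T_) = 3/32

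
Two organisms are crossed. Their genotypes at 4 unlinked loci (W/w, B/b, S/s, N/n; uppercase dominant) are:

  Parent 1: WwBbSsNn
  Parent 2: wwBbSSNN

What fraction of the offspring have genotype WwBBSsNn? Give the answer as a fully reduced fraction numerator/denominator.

P(WwBBSsNn) = 1/32

WwBbSsNn gametes: WBSN×1, WBSn×1, WBsN×1, WBsn×1, WbSN×1, WbSn×1, WbsN×1, Wbsn×1, wBSN×1, wBSn×1, wBsN×1, wBsn×1, wbSN×1, wbSn×1, wbsN×1, wbsn×1
wwBbSSNN gametes: wBSN×8, wbSN×8
WwBbSsNn×wwBbSSNN grid (16·16=256): WwBBSSNN=8 WwBBSSNn=8 WwBBSsNN=8 WwBBSsNn=8 WwBbSSNN=16 WwBbSSNn=16 WwBbSsNN=16 WwBbSsNn=16 WwbbSSNN=8 WwbbSSNn=8 WwbbSsNN=8 WwbbSsNn=8 wwBBSSNN=8 wwBBSSNn=8 wwBBSsNN=8 wwBBSsNn=8 wwBbSSNN=16 wwBbSSNn=16 wwBbSsNN=16 wwBbSsNn=16 wwbbSSNN=8 wwbbSSNn=8 wwbbSsNN=8 wwbbSsNn=8
WwBBSsNn hits 8/256; gcd=8; 8÷8/256÷8 = 1/32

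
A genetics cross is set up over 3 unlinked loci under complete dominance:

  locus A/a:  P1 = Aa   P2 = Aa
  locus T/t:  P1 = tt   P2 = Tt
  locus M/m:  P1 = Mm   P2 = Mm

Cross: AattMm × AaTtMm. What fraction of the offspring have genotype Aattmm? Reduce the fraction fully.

P(Aattmm) = 1/16

AattMm gametes: AtM×2, Atm×2, atM×2, atm×2
AaTtMm gametes: ATM×1, ATm×1, AtM×1, Atm×1, aTM×1, aTm×1, atM×1, atm×1
AattMm×AaTtMm grid (8·8=64): AATtMM=2 AATtMm=4 AATtmm=2 AAttMM=2 AAttMm=4 AAttmm=2 AaTtMM=4 AaTtMm=8 AaTtmm=4 AattMM=4 AattMm=8 Aattmm=4 aaTtMM=2 aaTtMm=4 aaTtmm=2 aattMM=2 aattMm=4 aattmm=2
Aattmm hits 4/64; gcd=4; 4÷4/64÷4 = 1/16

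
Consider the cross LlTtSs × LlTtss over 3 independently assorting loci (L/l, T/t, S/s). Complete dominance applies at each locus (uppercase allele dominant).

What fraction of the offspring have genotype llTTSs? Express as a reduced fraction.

P(llTTSs) = 1/32

LlTtSs gametes: LTS×1, LTs×1, LtS×1, Lts×1, lTS×1, lTs×1, ltS×1, lts×1
LlTtss gametes: LTs×2, Lts×2, lTs×2, lts×2
LlTtSs×LlTtss grid (8·8=64): LLTTSs=2 LLTTss=2 LLTtSs=4 LLTtss=4 LLttSs=2 LLttss=2 LlTTSs=4 LlTTss=4 LlTtSs=8 LlTtss=8 LlttSs=4 Llttss=4 llTTSs=2 llTTss=2 llTtSs=4 llTtss=4 llttSs=2 llttss=2
llTTSs hits 2/64; gcd=2; 2÷2/64÷2 = 1/32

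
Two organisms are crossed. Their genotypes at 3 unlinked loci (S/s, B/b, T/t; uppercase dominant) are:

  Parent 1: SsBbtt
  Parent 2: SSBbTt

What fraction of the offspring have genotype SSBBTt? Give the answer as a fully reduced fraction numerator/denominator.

P(SSBBTt) = 1/16

SsBbtt gametes: SBt×2, Sbt×2, sBt×2, sbt×2
SSBbTt gametes: SBT×2, SBt×2, SbT×2, Sbt×2
SsBbtt×SSBbTt grid (8·8=64): SSBBTt=4 SSBBtt=4 SSBbTt=8 SSBbtt=8 SSbbTt=4 SSbbtt=4 SsBBTt=4 SsBBtt=4 SsBbTt=8 SsBbtt=8 SsbbTt=4 Ssbbtt=4
SSBBTt hits 4/64; gcd=4; 4÷4/64÷4 = 1/16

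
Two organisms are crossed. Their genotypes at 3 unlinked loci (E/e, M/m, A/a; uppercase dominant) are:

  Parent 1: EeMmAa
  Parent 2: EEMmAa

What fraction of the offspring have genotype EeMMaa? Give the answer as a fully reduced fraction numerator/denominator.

P(EeMMaa) = 1/32

EeMmAa gametes: EMA×1, EMa×1, EmA×1, Ema×1, eMA×1, eMa×1, emA×1, ema×1
EEMmAa gametes: EMA×2, EMa×2, EmA×2, Ema×2
EeMmAa×EEMmAa grid (8·8=64): EEMMAA=2 EEMMAa=4 EEMMaa=2 EEMmAA=4 EEMmAa=8 EEMmaa=4 EEmmAA=2 EEmmAa=4 EEmmaa=2 EeMMAA=2 EeMMAa=4 EeMMaa=2 EeMmAA=4 EeMmAa=8 EeMmaa=4 EemmAA=2 EemmAa=4 Eemmaa=2
EeMMaa hits 2/64; gcd=2; 2÷2/64÷2 = 1/32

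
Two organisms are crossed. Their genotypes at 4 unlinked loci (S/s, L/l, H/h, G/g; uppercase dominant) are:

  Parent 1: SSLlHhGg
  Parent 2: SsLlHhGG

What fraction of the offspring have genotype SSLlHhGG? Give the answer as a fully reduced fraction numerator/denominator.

P(SSLlHhGG) = 1/16

SSLlHhGg gametes: SLHG×2, SLHg×2, SLhG×2, SLhg×2, SlHG×2, SlHg×2, SlhG×2, Slhg×2
SsLlHhGG gametes: SLHG×2, SLhG×2, SlHG×2, SlhG×2, sLHG×2, sLhG×2, slHG×2, slhG×2
SSLlHhGg×SsLlHhGG grid (16·16=256): SSLLHHGG=4 SSLLHHGg=4 SSLLHhGG=8 SSLLHhGg=8 SSLLhhGG=4 SSLLhhGg=4 SSLlHHGG=8 SSLlHHGg=8 SSLlHhGG=16 SSLlHhGg=16 SSLlhhGG=8 SSLlhhGg=8 SSllHHGG=4 SSllHHGg=4 SSllHhGG=8 SSllHhGg=8 SSllhhGG=4 SSllhhGg=4 SsLLHHGG=4 SsLLHHGg=4 SsLLHhGG=8 SsLLHhGg=8 SsLLhhGG=4 SsLLhhGg=4 SsLlHHGG=8 SsLlHHGg=8 SsLlHhGG=16 SsLlHhGg=16 SsLlhhGG=8 SsLlhhGg=8 SsllHHGG=4 SsllHHGg=4 SsllHhGG=8 SsllHhGg=8 SsllhhGG=4 SsllhhGg=4
SSLlHhGG hits 16/256; gcd=16; 16÷16/256÷16 = 1/16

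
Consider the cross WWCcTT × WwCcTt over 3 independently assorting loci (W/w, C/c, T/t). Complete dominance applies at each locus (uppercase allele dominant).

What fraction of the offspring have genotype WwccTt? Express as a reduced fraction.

WWCcTT gametes: WCT×4, WcT×4
WwCcTt gametes: WCT×1, WCt×1, WcT×1, Wct×1, wCT×1, wCt×1, wcT×1, wct×1
WWCcTT×WwCcTt grid (8·8=64): WWCCTT=4 WWCCTt=4 WWCcTT=8 WWCcTt=8 WWccTT=4 WWccTt=4 WwCCTT=4 WwCCTt=4 WwCcTT=8 WwCcTt=8 WwccTT=4 WwccTt=4
WwccTt hits 4/64; gcd=4; 4÷4/64÷4 = 1/16

P(WwccTt) = 1/16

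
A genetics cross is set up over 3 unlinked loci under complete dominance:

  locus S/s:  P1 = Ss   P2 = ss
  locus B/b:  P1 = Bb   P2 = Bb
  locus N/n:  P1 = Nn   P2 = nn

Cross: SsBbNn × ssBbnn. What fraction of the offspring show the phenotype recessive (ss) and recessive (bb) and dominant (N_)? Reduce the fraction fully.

SsBbNn gametes: SBN×1, SBn×1, SbN×1, Sbn×1, sBN×1, sBn×1, sbN×1, sbn×1
ssBbnn gametes: sBn×4, sbn×4
SsBbNn×ssBbnn grid (8·8=64): SsBBNn=4 SsBBnn=4 SsBbNn=8 SsBbnn=8 SsbbNn=4 Ssbbnn=4 ssBBNn=4 ssBBnn=4 ssBbNn=8 ssBbnn=8 ssbbNn=4 ssbbnn=4
ss bb N_ hits 4/64; gcd=4; 4÷4/64÷4 = 1/16

P(ss bb N_) = 1/16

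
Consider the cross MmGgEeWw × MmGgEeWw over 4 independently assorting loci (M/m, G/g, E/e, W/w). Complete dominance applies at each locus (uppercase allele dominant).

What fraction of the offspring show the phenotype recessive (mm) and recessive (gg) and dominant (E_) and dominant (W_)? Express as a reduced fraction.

P(mm gg E_ W_) = 9/256

MmGgEeWw gametes: MGEW×1, MGEw×1, MGeW×1, MGew×1, MgEW×1, MgEw×1, MgeW×1, Mgew×1, mGEW×1, mGEw×1, mGeW×1, mGew×1, mgEW×1, mgEw×1, mgeW×1, mgew×1
MmGgEeWw gametes: MGEW×1, MGEw×1, MGeW×1, MGew×1, MgEW×1, MgEw×1, MgeW×1, Mgew×1, mGEW×1, mGEw×1, mGeW×1, mGew×1, mgEW×1, mgEw×1, mgeW×1, mgew×1
MmGgEeWw×MmGgEeWw grid (16·16=256): MMGGEEWW=1 MMGGEEWw=2 MMGGEEww=1 MMGGEeWW=2 MMGGEeWw=4 MMGGEeww=2 MMGGeeWW=1 MMGGeeWw=2 MMGGeeww=1 MMGgEEWW=2 MMGgEEWw=4 MMGgEEww=2 MMGgEeWW=4 MMGgEeWw=8 MMGgEeww=4 MMGgeeWW=2 MMGgeeWw=4 MMGgeeww=2 MMggEEWW=1 MMggEEWw=2 MMggEEww=1 MMggEeWW=2 MMggEeWw=4 MMggEeww=2 MMggeeWW=1 MMggeeWw=2 MMggeeww=1 MmGGEEWW=2 MmGGEEWw=4 MmGGEEww=2 MmGGEeWW=4 MmGGEeWw=8 MmGGEeww=4 MmGGeeWW=2 MmGGeeWw=4 MmGGeeww=2 MmGgEEWW=4 MmGgEEWw=8 MmGgEEww=4 MmGgEeWW=8 MmGgEeWw=16 MmGgEeww=8 MmGgeeWW=4 MmGgeeWw=8 MmGgeeww=4 MmggEEWW=2 MmggEEWw=4 MmggEEww=2 MmggEeWW=4 MmggEeWw=8 MmggEeww=4 MmggeeWW=2 MmggeeWw=4 Mmggeeww=2 mmGGEEWW=1 mmGGEEWw=2 mmGGEEww=1 mmGGEeWW=2 mmGGEeWw=4 mmGGEeww=2 mmGGeeWW=1 mmGGeeWw=2 mmGGeeww=1 mmGgEEWW=2 mmGgEEWw=4 mmGgEEww=2 mmGgEeWW=4 mmGgEeWw=8 mmGgEeww=4 mmGgeeWW=2 mmGgeeWw=4 mmGgeeww=2 mmggEEWW=1 mmggEEWw=2 mmggEEww=1 mmggEeWW=2 mmggEeWw=4 mmggEeww=2 mmggeeWW=1 mmggeeWw=2 mmggeeww=1
mm gg E_ W_ hits 9/256; gcd=1; 9÷1/256÷1 = 9/256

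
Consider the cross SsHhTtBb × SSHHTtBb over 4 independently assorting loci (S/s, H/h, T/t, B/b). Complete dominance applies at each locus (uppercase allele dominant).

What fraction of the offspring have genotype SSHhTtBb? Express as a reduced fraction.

P(SSHhTtBb) = 1/16

SsHhTtBb gametes: SHTB×1, SHTb×1, SHtB×1, SHtb×1, ShTB×1, ShTb×1, ShtB×1, Shtb×1, sHTB×1, sHTb×1, sHtB×1, sHtb×1, shTB×1, shTb×1, shtB×1, shtb×1
SSHHTtBb gametes: SHTB×4, SHTb×4, SHtB×4, SHtb×4
SsHhTtBb×SSHHTtBb grid (16·16=256): SSHHTTBB=4 SSHHTTBb=8 SSHHTTbb=4 SSHHTtBB=8 SSHHTtBb=16 SSHHTtbb=8 SSHHttBB=4 SSHHttBb=8 SSHHttbb=4 SSHhTTBB=4 SSHhTTBb=8 SSHhTTbb=4 SSHhTtBB=8 SSHhTtBb=16 SSHhTtbb=8 SSHhttBB=4 SSHhttBb=8 SSHhttbb=4 SsHHTTBB=4 SsHHTTBb=8 SsHHTTbb=4 SsHHTtBB=8 SsHHTtBb=16 SsHHTtbb=8 SsHHttBB=4 SsHHttBb=8 SsHHttbb=4 SsHhTTBB=4 SsHhTTBb=8 SsHhTTbb=4 SsHhTtBB=8 SsHhTtBb=16 SsHhTtbb=8 SsHhttBB=4 SsHhttBb=8 SsHhttbb=4
SSHhTtBb hits 16/256; gcd=16; 16÷16/256÷16 = 1/16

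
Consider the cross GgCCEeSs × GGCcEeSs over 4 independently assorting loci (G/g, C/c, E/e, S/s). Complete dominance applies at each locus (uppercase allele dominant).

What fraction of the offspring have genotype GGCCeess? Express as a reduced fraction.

P(GGCCeess) = 1/64

GgCCEeSs gametes: GCES×2, GCEs×2, GCeS×2, GCes×2, gCES×2, gCEs×2, gCeS×2, gCes×2
GGCcEeSs gametes: GCES×2, GCEs×2, GCeS×2, GCes×2, GcES×2, GcEs×2, GceS×2, Gces×2
GgCCEeSs×GGCcEeSs grid (16·16=256): GGCCEESS=4 GGCCEESs=8 GGCCEEss=4 GGCCEeSS=8 GGCCEeSs=16 GGCCEess=8 GGCCeeSS=4 GGCCeeSs=8 GGCCeess=4 GGCcEESS=4 GGCcEESs=8 GGCcEEss=4 GGCcEeSS=8 GGCcEeSs=16 GGCcEess=8 GGCceeSS=4 GGCceeSs=8 GGCceess=4 GgCCEESS=4 GgCCEESs=8 GgCCEEss=4 GgCCEeSS=8 GgCCEeSs=16 GgCCEess=8 GgCCeeSS=4 GgCCeeSs=8 GgCCeess=4 GgCcEESS=4 GgCcEESs=8 GgCcEEss=4 GgCcEeSS=8 GgCcEeSs=16 GgCcEess=8 GgCceeSS=4 GgCceeSs=8 GgCceess=4
GGCCeess hits 4/256; gcd=4; 4÷4/256÷4 = 1/64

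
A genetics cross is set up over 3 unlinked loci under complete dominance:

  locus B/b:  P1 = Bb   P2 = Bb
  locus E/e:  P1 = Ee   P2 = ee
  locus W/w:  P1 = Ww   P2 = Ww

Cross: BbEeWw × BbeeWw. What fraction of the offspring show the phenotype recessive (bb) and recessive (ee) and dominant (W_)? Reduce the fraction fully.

P(bb ee W_) = 3/32

BbEeWw gametes: BEW×1, BEw×1, BeW×1, Bew×1, bEW×1, bEw×1, beW×1, bew×1
BbeeWw gametes: BeW×2, Bew×2, beW×2, bew×2
BbEeWw×BbeeWw grid (8·8=64): BBEeWW=2 BBEeWw=4 BBEeww=2 BBeeWW=2 BBeeWw=4 BBeeww=2 BbEeWW=4 BbEeWw=8 BbEeww=4 BbeeWW=4 BbeeWw=8 Bbeeww=4 bbEeWW=2 bbEeWw=4 bbEeww=2 bbeeWW=2 bbeeWw=4 bbeeww=2
bb ee W_ hits 6/64; gcd=2; 6÷2/64÷2 = 3/32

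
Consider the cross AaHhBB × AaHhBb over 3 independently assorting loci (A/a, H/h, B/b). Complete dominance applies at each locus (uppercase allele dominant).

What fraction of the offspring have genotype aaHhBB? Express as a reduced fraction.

AaHhBB gametes: AHB×2, AhB×2, aHB×2, ahB×2
AaHhBb gametes: AHB×1, AHb×1, AhB×1, Ahb×1, aHB×1, aHb×1, ahB×1, ahb×1
AaHhBB×AaHhBb grid (8·8=64): AAHHBB=2 AAHHBb=2 AAHhBB=4 AAHhBb=4 AAhhBB=2 AAhhBb=2 AaHHBB=4 AaHHBb=4 AaHhBB=8 AaHhBb=8 AahhBB=4 AahhBb=4 aaHHBB=2 aaHHBb=2 aaHhBB=4 aaHhBb=4 aahhBB=2 aahhBb=2
aaHhBB hits 4/64; gcd=4; 4÷4/64÷4 = 1/16

P(aaHhBB) = 1/16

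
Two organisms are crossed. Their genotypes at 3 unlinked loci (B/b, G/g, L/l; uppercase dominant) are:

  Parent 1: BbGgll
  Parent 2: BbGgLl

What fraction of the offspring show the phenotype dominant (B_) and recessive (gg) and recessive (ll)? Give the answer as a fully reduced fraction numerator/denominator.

P(B_ gg ll) = 3/32

BbGgll gametes: BGl×2, Bgl×2, bGl×2, bgl×2
BbGgLl gametes: BGL×1, BGl×1, BgL×1, Bgl×1, bGL×1, bGl×1, bgL×1, bgl×1
BbGgll×BbGgLl grid (8·8=64): BBGGLl=2 BBGGll=2 BBGgLl=4 BBGgll=4 BBggLl=2 BBggll=2 BbGGLl=4 BbGGll=4 BbGgLl=8 BbGgll=8 BbggLl=4 Bbggll=4 bbGGLl=2 bbGGll=2 bbGgLl=4 bbGgll=4 bbggLl=2 bbggll=2
B_ gg ll hits 6/64; gcd=2; 6÷2/64÷2 = 3/32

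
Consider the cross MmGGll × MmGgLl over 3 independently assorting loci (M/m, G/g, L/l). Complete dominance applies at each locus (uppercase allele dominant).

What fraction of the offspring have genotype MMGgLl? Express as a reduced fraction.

P(MMGgLl) = 1/16

MmGGll gametes: MGl×4, mGl×4
MmGgLl gametes: MGL×1, MGl×1, MgL×1, Mgl×1, mGL×1, mGl×1, mgL×1, mgl×1
MmGGll×MmGgLl grid (8·8=64): MMGGLl=4 MMGGll=4 MMGgLl=4 MMGgll=4 MmGGLl=8 MmGGll=8 MmGgLl=8 MmGgll=8 mmGGLl=4 mmGGll=4 mmGgLl=4 mmGgll=4
MMGgLl hits 4/64; gcd=4; 4÷4/64÷4 = 1/16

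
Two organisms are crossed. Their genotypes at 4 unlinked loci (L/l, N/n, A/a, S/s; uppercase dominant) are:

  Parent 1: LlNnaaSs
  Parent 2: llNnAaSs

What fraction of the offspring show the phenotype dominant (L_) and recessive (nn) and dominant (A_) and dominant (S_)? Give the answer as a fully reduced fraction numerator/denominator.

P(L_ nn A_ S_) = 3/64

LlNnaaSs gametes: LNaS×2, LNas×2, LnaS×2, Lnas×2, lNaS×2, lNas×2, lnaS×2, lnas×2
llNnAaSs gametes: lNAS×2, lNAs×2, lNaS×2, lNas×2, lnAS×2, lnAs×2, lnaS×2, lnas×2
LlNnaaSs×llNnAaSs grid (16·16=256): LlNNAaSS=4 LlNNAaSs=8 LlNNAass=4 LlNNaaSS=4 LlNNaaSs=8 LlNNaass=4 LlNnAaSS=8 LlNnAaSs=16 LlNnAass=8 LlNnaaSS=8 LlNnaaSs=16 LlNnaass=8 LlnnAaSS=4 LlnnAaSs=8 LlnnAass=4 LlnnaaSS=4 LlnnaaSs=8 Llnnaass=4 llNNAaSS=4 llNNAaSs=8 llNNAass=4 llNNaaSS=4 llNNaaSs=8 llNNaass=4 llNnAaSS=8 llNnAaSs=16 llNnAass=8 llNnaaSS=8 llNnaaSs=16 llNnaass=8 llnnAaSS=4 llnnAaSs=8 llnnAass=4 llnnaaSS=4 llnnaaSs=8 llnnaass=4
L_ nn A_ S_ hits 12/256; gcd=4; 12÷4/256÷4 = 3/64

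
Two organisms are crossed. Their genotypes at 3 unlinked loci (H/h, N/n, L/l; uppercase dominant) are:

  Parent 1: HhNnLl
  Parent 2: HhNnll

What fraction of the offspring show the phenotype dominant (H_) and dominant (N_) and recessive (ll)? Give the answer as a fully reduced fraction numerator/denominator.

HhNnLl gametes: HNL×1, HNl×1, HnL×1, Hnl×1, hNL×1, hNl×1, hnL×1, hnl×1
HhNnll gametes: HNl×2, Hnl×2, hNl×2, hnl×2
HhNnLl×HhNnll grid (8·8=64): HHNNLl=2 HHNNll=2 HHNnLl=4 HHNnll=4 HHnnLl=2 HHnnll=2 HhNNLl=4 HhNNll=4 HhNnLl=8 HhNnll=8 HhnnLl=4 Hhnnll=4 hhNNLl=2 hhNNll=2 hhNnLl=4 hhNnll=4 hhnnLl=2 hhnnll=2
H_ N_ ll hits 18/64; gcd=2; 18÷2/64÷2 = 9/32

P(H_ N_ ll) = 9/32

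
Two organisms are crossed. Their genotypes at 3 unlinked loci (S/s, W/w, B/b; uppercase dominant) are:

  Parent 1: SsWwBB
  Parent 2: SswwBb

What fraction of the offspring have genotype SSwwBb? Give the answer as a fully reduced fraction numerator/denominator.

P(SSwwBb) = 1/16

SsWwBB gametes: SWB×2, SwB×2, sWB×2, swB×2
SswwBb gametes: SwB×2, Swb×2, swB×2, swb×2
SsWwBB×SswwBb grid (8·8=64): SSWwBB=4 SSWwBb=4 SSwwBB=4 SSwwBb=4 SsWwBB=8 SsWwBb=8 SswwBB=8 SswwBb=8 ssWwBB=4 ssWwBb=4 sswwBB=4 sswwBb=4
SSwwBb hits 4/64; gcd=4; 4÷4/64÷4 = 1/16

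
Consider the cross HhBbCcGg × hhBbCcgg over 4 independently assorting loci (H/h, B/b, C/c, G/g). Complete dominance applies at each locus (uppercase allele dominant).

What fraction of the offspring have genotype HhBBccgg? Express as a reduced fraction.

P(HhBBccgg) = 1/64

HhBbCcGg gametes: HBCG×1, HBCg×1, HBcG×1, HBcg×1, HbCG×1, HbCg×1, HbcG×1, Hbcg×1, hBCG×1, hBCg×1, hBcG×1, hBcg×1, hbCG×1, hbCg×1, hbcG×1, hbcg×1
hhBbCcgg gametes: hBCg×4, hBcg×4, hbCg×4, hbcg×4
HhBbCcGg×hhBbCcgg grid (16·16=256): HhBBCCGg=4 HhBBCCgg=4 HhBBCcGg=8 HhBBCcgg=8 HhBBccGg=4 HhBBccgg=4 HhBbCCGg=8 HhBbCCgg=8 HhBbCcGg=16 HhBbCcgg=16 HhBbccGg=8 HhBbccgg=8 HhbbCCGg=4 HhbbCCgg=4 HhbbCcGg=8 HhbbCcgg=8 HhbbccGg=4 Hhbbccgg=4 hhBBCCGg=4 hhBBCCgg=4 hhBBCcGg=8 hhBBCcgg=8 hhBBccGg=4 hhBBccgg=4 hhBbCCGg=8 hhBbCCgg=8 hhBbCcGg=16 hhBbCcgg=16 hhBbccGg=8 hhBbccgg=8 hhbbCCGg=4 hhbbCCgg=4 hhbbCcGg=8 hhbbCcgg=8 hhbbccGg=4 hhbbccgg=4
HhBBccgg hits 4/256; gcd=4; 4÷4/256÷4 = 1/64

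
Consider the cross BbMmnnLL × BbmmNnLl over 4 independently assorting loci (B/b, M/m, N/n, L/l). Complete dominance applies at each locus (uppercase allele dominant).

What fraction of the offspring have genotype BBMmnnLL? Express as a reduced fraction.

BbMmnnLL gametes: BMnL×4, BmnL×4, bMnL×4, bmnL×4
BbmmNnLl gametes: BmNL×2, BmNl×2, BmnL×2, Bmnl×2, bmNL×2, bmNl×2, bmnL×2, bmnl×2
BbMmnnLL×BbmmNnLl grid (16·16=256): BBMmNnLL=8 BBMmNnLl=8 BBMmnnLL=8 BBMmnnLl=8 BBmmNnLL=8 BBmmNnLl=8 BBmmnnLL=8 BBmmnnLl=8 BbMmNnLL=16 BbMmNnLl=16 BbMmnnLL=16 BbMmnnLl=16 BbmmNnLL=16 BbmmNnLl=16 BbmmnnLL=16 BbmmnnLl=16 bbMmNnLL=8 bbMmNnLl=8 bbMmnnLL=8 bbMmnnLl=8 bbmmNnLL=8 bbmmNnLl=8 bbmmnnLL=8 bbmmnnLl=8
BBMmnnLL hits 8/256; gcd=8; 8÷8/256÷8 = 1/32

P(BBMmnnLL) = 1/32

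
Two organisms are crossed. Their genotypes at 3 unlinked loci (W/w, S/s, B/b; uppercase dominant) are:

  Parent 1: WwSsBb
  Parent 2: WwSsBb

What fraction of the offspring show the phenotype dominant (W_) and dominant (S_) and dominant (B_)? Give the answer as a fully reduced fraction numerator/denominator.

P(W_ S_ B_) = 27/64

WwSsBb gametes: WSB×1, WSb×1, WsB×1, Wsb×1, wSB×1, wSb×1, wsB×1, wsb×1
WwSsBb gametes: WSB×1, WSb×1, WsB×1, Wsb×1, wSB×1, wSb×1, wsB×1, wsb×1
WwSsBb×WwSsBb grid (8·8=64): WWSSBB=1 WWSSBb=2 WWSSbb=1 WWSsBB=2 WWSsBb=4 WWSsbb=2 WWssBB=1 WWssBb=2 WWssbb=1 WwSSBB=2 WwSSBb=4 WwSSbb=2 WwSsBB=4 WwSsBb=8 WwSsbb=4 WwssBB=2 WwssBb=4 Wwssbb=2 wwSSBB=1 wwSSBb=2 wwSSbb=1 wwSsBB=2 wwSsBb=4 wwSsbb=2 wwssBB=1 wwssBb=2 wwssbb=1
W_ S_ B_ hits 27/64; gcd=1; 27÷1/64÷1 = 27/64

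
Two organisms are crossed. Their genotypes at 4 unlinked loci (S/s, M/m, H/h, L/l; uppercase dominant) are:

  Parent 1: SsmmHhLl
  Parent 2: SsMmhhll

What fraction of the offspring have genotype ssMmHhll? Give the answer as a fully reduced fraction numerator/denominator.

SsmmHhLl gametes: SmHL×2, SmHl×2, SmhL×2, Smhl×2, smHL×2, smHl×2, smhL×2, smhl×2
SsMmhhll gametes: SMhl×4, Smhl×4, sMhl×4, smhl×4
SsmmHhLl×SsMmhhll grid (16·16=256): SSMmHhLl=8 SSMmHhll=8 SSMmhhLl=8 SSMmhhll=8 SSmmHhLl=8 SSmmHhll=8 SSmmhhLl=8 SSmmhhll=8 SsMmHhLl=16 SsMmHhll=16 SsMmhhLl=16 SsMmhhll=16 SsmmHhLl=16 SsmmHhll=16 SsmmhhLl=16 Ssmmhhll=16 ssMmHhLl=8 ssMmHhll=8 ssMmhhLl=8 ssMmhhll=8 ssmmHhLl=8 ssmmHhll=8 ssmmhhLl=8 ssmmhhll=8
ssMmHhll hits 8/256; gcd=8; 8÷8/256÷8 = 1/32

P(ssMmHhll) = 1/32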